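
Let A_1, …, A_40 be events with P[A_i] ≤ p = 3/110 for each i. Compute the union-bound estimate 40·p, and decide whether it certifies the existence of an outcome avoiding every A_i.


Union bound: P[∪_{i=1}^{40} A_i] ≤ Σ_i P[A_i] ≤ 40·p = 40·(3/110) = 12/11.
Numerically: 12/11 ≈ 1.0909091.
Is 12/11 < 1? NO.
Since the bound 12/11 is ≥ 1, the union bound is uninformative here; it does NOT by itself certify existence.

40·p = 12/11 ≈ 1.0909091; existence NOT certified by the union bound.


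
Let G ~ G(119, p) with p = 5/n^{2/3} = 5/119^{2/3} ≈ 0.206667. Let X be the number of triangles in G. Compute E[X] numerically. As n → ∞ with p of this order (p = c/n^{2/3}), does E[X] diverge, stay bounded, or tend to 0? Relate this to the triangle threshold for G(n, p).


Number of potential triangles: C(119, 3) = 273819.
Each occurs with probability p³ ≈ (0.206667)³ ≈ 8.82706024e-03.
By linearity: E[X] = C(119, 3)·p³ ≈ 273819 · 8.82706024e-03 ≈ 2417.016807.
Since α = 2/3 < 1, p = c/n^{2/3} ≫ 1/n is above the triangle threshold p ~ 1/n. Asymptotically E[X] ~ (c³/6)·n^{3(1−α)} = (5³/6)·n^{1} → ∞; triangles are abundant w.h.p.

E[X] ≈ 2417.016807; in regime p = Θ(1/n^{2/3}) E[X] diverges (above the triangle threshold p ~ 1/n).


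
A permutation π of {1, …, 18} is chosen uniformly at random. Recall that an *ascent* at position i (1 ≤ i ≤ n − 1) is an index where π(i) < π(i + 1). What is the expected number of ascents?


Write X = Σ X_I over i = 1, …, 17, with X_I the indicator of one ascent.
There are 17 indicators.
For each fixed i, the pair (π(i), π(i+1)) is a uniformly random ordered pair of distinct values from {1, …, 18}; by symmetry P[π(i) < π(i+1)] = 1/2.
By linearity: E[X] = 17 · (1/2) = (18 − 1) · (1/2) = 17/2 ≈ 8.500000.

E[X] = 17/2 = 8.500000.


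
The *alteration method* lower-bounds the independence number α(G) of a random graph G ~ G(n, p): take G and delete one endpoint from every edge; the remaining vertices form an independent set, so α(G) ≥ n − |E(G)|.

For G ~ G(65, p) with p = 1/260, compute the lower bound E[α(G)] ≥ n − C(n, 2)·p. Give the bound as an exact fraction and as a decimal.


E[|E(G)|] = C(65, 2)·p = 2080 · (1/260) = 8.
E[α(G)] ≥ n − E[|E(G)|] = 65 − 8 = 57.
Numerically: ≈ 57.000.
(This is only a lower bound; the true E[α(G)] may be larger.)

E[α(G)] ≥ 57 ≈ 57.000.


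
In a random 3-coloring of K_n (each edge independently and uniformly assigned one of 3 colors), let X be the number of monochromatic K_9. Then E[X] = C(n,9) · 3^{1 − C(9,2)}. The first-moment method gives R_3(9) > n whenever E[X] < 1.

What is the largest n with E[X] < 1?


We need C(n, 9) · 3^{1 − 36} < 1, i.e. C(n, 9) < 3^{36 − 1} = 50031545098999707.
Check values of n near the boundary:
  n = 300: C(300, 9) = 48052241692154700; 48052241692154700 < 50031545098999707? YES
  n = 301: C(301, 9) = 49533303936090975; 49533303936090975 < 50031545098999707? YES
  n = 302: C(302, 9) = 51054804739588650; 51054804739588650 < 50031545098999707? NO
  n = 303: C(303, 9) = 52617706925494425; 52617706925494425 < 50031545098999707? NO
The largest n with C(n, 9) < 50031545098999707 is n = 301 (where E[X] = 16511101312030325/16677181699666569 ≈ 0.990). Hence R_3(9) > 301, i.e. R_3(9) ≥ 302.

Largest n = 301; hence R_3(9) > 301.


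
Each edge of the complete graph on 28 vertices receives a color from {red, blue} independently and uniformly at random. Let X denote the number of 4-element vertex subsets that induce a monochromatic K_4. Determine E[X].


Let X = Σ_S X_S over the C(28, 4) = 20475 subsets S of size 4, where X_S = 1 if the K_4 on S is monochromatic.
For a fixed S, the K_4 on S has C(4, 2) = 6 edges. P[all 6 edges red] = (1/2)^6, and likewise for blue, so P[monochromatic] = 2·(1/2)^6 = 2^{1 − 6} = 1/32.
By linearity of expectation: E[X] = C(28, 4) · 2^{1 − 6} = 20475 · 1/32 = 20475/32.
Numerically: E[X] ≈ 639.843750.

E[X] = C(28,4)·2^(1−C(4,2)) = 20475/32 ≈ 639.843750.


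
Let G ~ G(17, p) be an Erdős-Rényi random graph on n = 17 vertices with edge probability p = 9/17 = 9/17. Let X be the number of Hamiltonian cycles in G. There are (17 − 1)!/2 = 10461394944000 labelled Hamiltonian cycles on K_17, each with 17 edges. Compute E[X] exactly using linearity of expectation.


K_17 has (17 − 1)!/2 = 10461394944000 labelled Hamiltonian cycles.
For each such Hamiltonian cycle H, let X_H = 1 if all 17 edges of H are present in G. Then P[X_H = 1] = p^{17} = (9/17)^{17} = 16677181699666569/827240261886336764177.
By linearity: E[X] = Σ_H E[X_H] = 10461394944000 · p^{17} = 10461394944000 · 16677181699666569/827240261886336764177 = 174466584313061171422427136000/827240261886336764177.
Numerically: E[X] ≈ 2.109e+08.

E[X] = 10461394944000 · (9/17)^{17} = 174466584313061171422427136000/827240261886336764177 ≈ 2.109e+08.


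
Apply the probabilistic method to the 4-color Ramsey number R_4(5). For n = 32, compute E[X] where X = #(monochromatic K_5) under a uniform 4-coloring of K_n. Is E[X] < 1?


E[X] = C(32, 5) · 4^{1 − 10} = 201376 · 4^{−9} = 201376/262144.
As a reduced fraction: E[X] = 6293/8192 ≈ 0.768188.
Is E[X] < 1? YES.
Since E[X] < 1, there exists a 4-coloring of K_{32} with no monochromatic K_5; hence R_4(5) > 32.

E[X] = 6293/8192 ≈ 0.768188; E[X] < 1, so R_4(5) > 32.


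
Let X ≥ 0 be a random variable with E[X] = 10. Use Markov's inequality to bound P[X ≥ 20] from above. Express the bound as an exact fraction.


μ = E[X] = 10, a = 20.
Markov: P[X ≥ 20] ≤ μ/a = (10)/20 = 1/2.
Numerically: ≈ 0.500000.
(Since a = 20 > μ = 10.000000, the bound 1/2 is < 1 and informative.)

P[X ≥ 20] ≤ 1/2 ≈ 0.500000.


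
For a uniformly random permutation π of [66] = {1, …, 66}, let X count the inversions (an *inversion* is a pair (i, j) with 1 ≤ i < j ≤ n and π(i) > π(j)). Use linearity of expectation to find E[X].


Write X = Σ X_I over the C(66, 2) = 2145 pairs i < j, with X_I the indicator of one inversion.
There are 2145 indicators.
For each fixed pair i < j, the values π(i) and π(j) are two distinct elements of {1, …, 66} in uniformly random order; by symmetry P[π(i) > π(j)] = 1/2.
By linearity: E[X] = 2145 · (1/2) = C(66, 2) · (1/2) = 2145/2 = 2145/2 ≈ 1072.500.

E[X] = 2145/2 = 1072.500.


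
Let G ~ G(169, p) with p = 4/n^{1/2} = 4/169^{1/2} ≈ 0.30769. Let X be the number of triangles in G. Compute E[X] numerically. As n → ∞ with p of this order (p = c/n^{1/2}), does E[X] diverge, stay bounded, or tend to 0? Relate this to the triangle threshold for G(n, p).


Number of potential triangles: C(169, 3) = 790244.
Each occurs with probability p³ ≈ (0.30769)³ ≈ 2.9130633e-02.
By linearity: E[X] = C(169, 3)·p³ ≈ 790244 · 2.9130633e-02 ≈ 23020.30769.
Since α = 1/2 < 1, p = c/n^{1/2} ≫ 1/n is above the triangle threshold p ~ 1/n. Asymptotically E[X] ~ (c³/6)·n^{3(1−α)} = (4³/6)·n^{1.5} → ∞; triangles are abundant w.h.p.

E[X] ≈ 23020.30769; in regime p = Θ(1/n^{1/2}) E[X] diverges (above the triangle threshold p ~ 1/n).


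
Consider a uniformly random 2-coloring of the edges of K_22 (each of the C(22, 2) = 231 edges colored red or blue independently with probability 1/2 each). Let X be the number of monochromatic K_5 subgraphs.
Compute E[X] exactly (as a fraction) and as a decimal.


Let X = Σ_S X_S over the C(22, 5) = 26334 subsets S of size 5, where X_S = 1 if the K_5 on S is monochromatic.
For a fixed S, the K_5 on S has C(5, 2) = 10 edges. P[all 10 edges red] = (1/2)^10, and likewise for blue, so P[monochromatic] = 2·(1/2)^10 = 2^{1 − 10} = 1/512.
By linearity: E[X] = C(22, 5) · 2^{1 − 10} = 26334 · 1/512 = 13167/256.
Numerically: E[X] ≈ 51.434.

E[X] = C(22,5)·2^(1−C(5,2)) = 13167/256 ≈ 51.434.


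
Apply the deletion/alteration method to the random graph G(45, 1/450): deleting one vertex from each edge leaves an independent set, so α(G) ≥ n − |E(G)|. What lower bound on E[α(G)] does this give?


E[|E(G)|] = C(45, 2)·p = 990 · (1/450) = 11/5.
E[α(G)] ≥ n − E[|E(G)|] = 45 − 11/5 = 214/5.
Numerically: ≈ 42.80000.
(This is only a lower bound; the true E[α(G)] may be larger.)

E[α(G)] ≥ 214/5 ≈ 42.80000.


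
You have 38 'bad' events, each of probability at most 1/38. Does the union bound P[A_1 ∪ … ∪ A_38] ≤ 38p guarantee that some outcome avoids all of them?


Union bound: P[∪_{i=1}^{38} A_i] ≤ Σ_i P[A_i] ≤ 38·p = 38·(1/38) = 1.
Numerically: 1 ≈ 1.0000000.
Is 1 < 1? NO.
Since the bound 1 is ≥ 1, the union bound is uninformative here; it does NOT by itself certify existence.

38·p = 1 ≈ 1.0000000; existence NOT certified by the union bound.


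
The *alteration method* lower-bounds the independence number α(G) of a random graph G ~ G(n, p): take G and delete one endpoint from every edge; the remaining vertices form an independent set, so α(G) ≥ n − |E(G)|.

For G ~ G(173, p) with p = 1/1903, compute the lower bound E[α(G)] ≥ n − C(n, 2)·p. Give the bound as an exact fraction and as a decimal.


E[|E(G)|] = C(173, 2)·p = 14878 · (1/1903) = 86/11.
E[α(G)] ≥ n − E[|E(G)|] = 173 − 86/11 = 1817/11.
Numerically: ≈ 165.181818.
(This is only a lower bound; the true E[α(G)] may be larger.)

E[α(G)] ≥ 1817/11 ≈ 165.181818.


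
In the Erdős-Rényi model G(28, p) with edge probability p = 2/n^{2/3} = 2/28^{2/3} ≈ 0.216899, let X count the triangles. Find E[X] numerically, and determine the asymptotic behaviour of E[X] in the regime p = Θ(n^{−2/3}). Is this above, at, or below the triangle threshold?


Number of potential triangles: C(28, 3) = 3276.
Each occurs with probability p³ ≈ (0.216899)³ ≈ 1.02040816e-02.
By linearity: E[X] = C(28, 3)·p³ ≈ 3276 · 1.02040816e-02 ≈ 33.428571.
Since α = 2/3 < 1, p = c/n^{2/3} ≫ 1/n is above the triangle threshold p ~ 1/n. Asymptotically E[X] ~ (c³/6)·n^{3(1−α)} = (2³/6)·n^{1} → ∞; triangles are abundant w.h.p.

E[X] ≈ 33.428571; in regime p = Θ(1/n^{2/3}) E[X] diverges (above the triangle threshold p ~ 1/n).


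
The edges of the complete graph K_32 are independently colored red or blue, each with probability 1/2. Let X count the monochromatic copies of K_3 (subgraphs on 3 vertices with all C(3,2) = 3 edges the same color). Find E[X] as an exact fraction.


Let X = Σ_S X_S over the C(32, 3) = 4960 subsets S of size 3, where X_S = 1 if the K_3 on S is monochromatic.
For a fixed S, the K_3 on S has C(3, 2) = 3 edges. P[all 3 edges red] = (1/2)^3, and likewise for blue, so P[monochromatic] = 2·(1/2)^3 = 2^{1 − 3} = 1/4.
Summing: E[X] = C(32, 3) · 2^{1 − 3} = 4960 · 1/4 = 1240.
Numerically: E[X] ≈ 1240.00000.

E[X] = C(32,3)·2^(1−C(3,2)) = 1240 ≈ 1240.00000.


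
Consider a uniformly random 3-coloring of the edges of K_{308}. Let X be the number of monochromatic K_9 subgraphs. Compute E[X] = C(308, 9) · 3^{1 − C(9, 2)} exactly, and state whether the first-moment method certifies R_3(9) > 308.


E[X] = C(308, 9) · 3^{1 − 36} = 61088326838816200 · 3^{−35} = 61088326838816200/50031545098999707.
As a reduced fraction: E[X] = 61088326838816200/50031545098999707 ≈ 1.2210.
Is E[X] < 1? NO.
Since E[X] ≥ 1, the first-moment bound is inconclusive at n = 308; it does NOT by itself certify R_3(9) > 308.

E[X] = 61088326838816200/50031545098999707 ≈ 1.2210; E[X] ≥ 1; first-moment method inconclusive here.


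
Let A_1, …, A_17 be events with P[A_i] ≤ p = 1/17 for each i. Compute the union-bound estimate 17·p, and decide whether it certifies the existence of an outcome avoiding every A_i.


Union bound: P[∪_{i=1}^{17} A_i] ≤ Σ_i P[A_i] ≤ 17·p = 17·(1/17) = 1.
Numerically: 1 ≈ 1.000000.
Is 1 < 1? NO.
Since the bound 1 is ≥ 1, the union bound is uninformative here; it does NOT by itself certify existence.

17·p = 1 ≈ 1.000000; existence NOT certified by the union bound.


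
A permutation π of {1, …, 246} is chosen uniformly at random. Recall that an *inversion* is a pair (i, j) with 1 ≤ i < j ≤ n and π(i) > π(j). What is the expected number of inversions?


Write X = Σ X_I over the C(246, 2) = 30135 pairs i < j, with X_I the indicator of one inversion.
There are 30135 indicators.
For each fixed pair i < j, the values π(i) and π(j) are two distinct elements of {1, …, 246} in uniformly random order; by symmetry P[π(i) > π(j)] = 1/2.
By linearity: E[X] = 30135 · (1/2) = C(246, 2) · (1/2) = 30135/2 = 30135/2 ≈ 15067.5000.

E[X] = 30135/2 = 15067.5000.


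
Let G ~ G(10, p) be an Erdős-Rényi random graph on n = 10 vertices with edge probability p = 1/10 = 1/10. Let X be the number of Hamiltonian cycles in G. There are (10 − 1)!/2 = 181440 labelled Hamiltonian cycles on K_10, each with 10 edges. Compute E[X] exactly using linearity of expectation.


K_10 has (10 − 1)!/2 = 181440 labelled Hamiltonian cycles.
For each such Hamiltonian cycle H, let X_H = 1 if all 10 edges of H are present in G. Then P[X_H = 1] = p^{10} = (1/10)^{10} = 1/10000000000.
Summing the indicators: E[X] = Σ_H E[X_H] = 181440 · p^{10} = 181440 · 1/10000000000 = 567/31250000.
Numerically: E[X] ≈ 1.81e-05.

E[X] = 181440 · (1/10)^{10} = 567/31250000 ≈ 1.81e-05.


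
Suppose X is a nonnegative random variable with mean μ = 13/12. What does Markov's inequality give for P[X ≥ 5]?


μ = E[X] = 13/12, a = 5.
Markov: P[X ≥ 5] ≤ μ/a = (13/12)/5 = 13/60.
Numerically: ≈ 0.216667.
(Since a = 5 > μ = 1.083333, the bound 13/60 is < 1 and informative.)

P[X ≥ 5] ≤ 13/60 ≈ 0.216667.


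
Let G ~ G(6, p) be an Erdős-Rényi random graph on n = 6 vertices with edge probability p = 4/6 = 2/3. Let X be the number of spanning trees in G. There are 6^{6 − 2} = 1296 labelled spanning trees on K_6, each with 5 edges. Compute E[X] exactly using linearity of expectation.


K_6 has 6^{6 − 2} = 1296 labelled spanning trees.
For each such spanning tree H, let X_H = 1 if all 5 edges of H are present in G. Then P[X_H = 1] = p^{5} = (2/3)^{5} = 32/243.
By linearity: E[X] = Σ_H E[X_H] = 1296 · p^{5} = 1296 · 32/243 = 512/3.
Numerically: E[X] ≈ 170.7.

E[X] = 1296 · (2/3)^{5} = 512/3 ≈ 170.7.


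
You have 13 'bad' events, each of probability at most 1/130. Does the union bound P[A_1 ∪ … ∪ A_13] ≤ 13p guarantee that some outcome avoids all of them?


Union bound: P[∪_{i=1}^{13} A_i] ≤ Σ_i P[A_i] ≤ 13·p = 13·(1/130) = 1/10.
Numerically: 1/10 ≈ 0.100000.
Is 1/10 < 1? YES.
Since P[∪ A_i] ≤ 1/10 < 1, the complement has P[∩ A_i^c] ≥ 1 − 1/10 = 9/10 > 0, so some outcome avoids every A_i.

13·p = 1/10 ≈ 0.100000; existence CERTIFIED by the union bound.


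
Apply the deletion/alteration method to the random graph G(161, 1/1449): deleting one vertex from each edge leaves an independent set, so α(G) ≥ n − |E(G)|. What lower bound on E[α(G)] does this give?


E[|E(G)|] = C(161, 2)·p = 12880 · (1/1449) = 80/9.
E[α(G)] ≥ n − E[|E(G)|] = 161 − 80/9 = 1369/9.
Numerically: ≈ 152.11111.
(This is only a lower bound; the true E[α(G)] may be larger.)

E[α(G)] ≥ 1369/9 ≈ 152.11111.


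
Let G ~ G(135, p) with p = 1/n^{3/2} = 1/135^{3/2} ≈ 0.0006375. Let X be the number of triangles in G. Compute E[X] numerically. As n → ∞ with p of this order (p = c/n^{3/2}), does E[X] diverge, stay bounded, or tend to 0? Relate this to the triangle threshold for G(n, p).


Number of potential triangles: C(135, 3) = 400995.
Each occurs with probability p³ ≈ (0.0006375)³ ≈ 2.591183e-10.
By linearity: E[X] = C(135, 3)·p³ ≈ 400995 · 2.591183e-10 ≈ 0.0001.
Since α = 3/2 > 1, p = c/n^{3/2} = o(1/n) is below the triangle threshold p ~ 1/n. Asymptotically E[X] ~ (c³/6)·n^{3(1−α)} = (1³/6)·n^{-1.5} → 0, so by Markov's inequality G has no triangles w.h.p.

E[X] ≈ 0.0001; in regime p = Θ(1/n^{3/2}) E[X] tends to 0 (below the triangle threshold p ~ 1/n).


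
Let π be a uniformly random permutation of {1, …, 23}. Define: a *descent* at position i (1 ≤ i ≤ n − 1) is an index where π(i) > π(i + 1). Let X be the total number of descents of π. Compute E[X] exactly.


Write X = Σ X_I over i = 1, …, 22, with X_I the indicator of one descent.
There are 22 indicators.
For each fixed i, the pair (π(i), π(i+1)) is a uniformly random ordered pair of distinct values from {1, …, 23}; by symmetry P[π(i) > π(i+1)] = 1/2.
By linearity: E[X] = 22 · (1/2) = (23 − 1) · (1/2) = 11 ≈ 11.0000.

E[X] = 11 = 11.0000.


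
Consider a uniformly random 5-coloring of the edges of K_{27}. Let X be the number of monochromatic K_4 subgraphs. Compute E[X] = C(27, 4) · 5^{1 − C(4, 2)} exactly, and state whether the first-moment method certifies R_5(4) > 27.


E[X] = C(27, 4) · 5^{1 − 6} = 17550 · 5^{−5} = 17550/3125.
As a reduced fraction: E[X] = 702/125 ≈ 5.616.
Is E[X] < 1? NO.
Since E[X] ≥ 1, the first-moment bound is inconclusive at n = 27; it does NOT by itself certify R_5(4) > 27.

E[X] = 702/125 ≈ 5.616; E[X] ≥ 1; first-moment method inconclusive here.


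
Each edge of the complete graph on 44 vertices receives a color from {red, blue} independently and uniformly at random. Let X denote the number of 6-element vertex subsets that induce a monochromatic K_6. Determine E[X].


Let X = Σ_S X_S over the C(44, 6) = 7059052 subsets S of size 6, where X_S = 1 if the K_6 on S is monochromatic.
For a fixed S, the K_6 on S has C(6, 2) = 15 edges. P[all 15 edges red] = (1/2)^15, and likewise for blue, so P[monochromatic] = 2·(1/2)^15 = 2^{1 − 15} = 1/16384.
By linearity: E[X] = C(44, 6) · 2^{1 − 15} = 7059052 · 1/16384 = 1764763/4096.
Numerically: E[X] ≈ 430.8503.

E[X] = C(44,6)·2^(1−C(6,2)) = 1764763/4096 ≈ 430.8503.


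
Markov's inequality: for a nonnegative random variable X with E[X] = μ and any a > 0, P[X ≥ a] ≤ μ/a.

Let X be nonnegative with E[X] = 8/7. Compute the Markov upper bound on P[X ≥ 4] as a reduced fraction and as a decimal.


μ = E[X] = 8/7, a = 4.
Markov: P[X ≥ 4] ≤ μ/a = (8/7)/4 = 2/7.
Numerically: ≈ 0.28571.
(Since a = 4 > μ = 1.14286, the bound 2/7 is < 1 and informative.)

P[X ≥ 4] ≤ 2/7 ≈ 0.28571.


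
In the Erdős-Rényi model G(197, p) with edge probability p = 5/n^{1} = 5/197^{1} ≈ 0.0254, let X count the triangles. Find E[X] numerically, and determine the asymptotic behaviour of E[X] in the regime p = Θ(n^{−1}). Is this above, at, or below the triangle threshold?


Number of potential triangles: C(197, 3) = 1254890.
Each occurs with probability p³ ≈ (0.0254)³ ≈ 1.63498e-05.
By linearity: E[X] = C(197, 3)·p³ ≈ 1254890 · 1.63498e-05 ≈ 20.517.
Here α = 1, so p = 5/n is exactly at the triangle threshold p ~ 1/n. Asymptotically E[X] → c³/6 = 5³/6 = 125/6 ≈ 20.833, a bounded constant. In this regime the triangle count is asymptotically Poisson(c³/6).

E[X] ≈ 20.517; in regime p = Θ(1/n^{1}) E[X] stays bounded (at the triangle threshold p ~ 1/n).


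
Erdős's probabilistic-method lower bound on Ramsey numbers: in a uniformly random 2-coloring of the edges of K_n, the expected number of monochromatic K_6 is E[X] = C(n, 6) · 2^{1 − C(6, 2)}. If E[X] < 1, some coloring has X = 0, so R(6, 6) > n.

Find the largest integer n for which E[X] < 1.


We need C(n, 6) · 2^{1 − 15} < 1, i.e. C(n, 6) < 2^{15 − 1} = 16384.
Check values of n near the boundary:
  n = 15: C(15, 6) = 5005; 5005 < 16384? YES
  n = 16: C(16, 6) = 8008; 8008 < 16384? YES
  n = 17: C(17, 6) = 12376; 12376 < 16384? YES
  n = 18: C(18, 6) = 18564; 18564 < 16384? NO
  n = 19: C(19, 6) = 27132; 27132 < 16384? NO
The largest n with C(n, 6) < 16384 is n = 17 (where E[X] = 1547/2048 ≈ 0.7554). Hence R(6, 6) > 17, i.e. R(6, 6) ≥ 18.

Largest n = 17; hence R(6, 6) > 17.


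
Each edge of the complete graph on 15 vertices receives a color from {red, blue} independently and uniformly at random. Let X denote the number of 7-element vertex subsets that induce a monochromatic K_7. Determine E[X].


Let X = Σ_S X_S over the C(15, 7) = 6435 subsets S of size 7, where X_S = 1 if the K_7 on S is monochromatic.
For a fixed S, the K_7 on S has C(7, 2) = 21 edges. P[all 21 edges red] = (1/2)^21, and likewise for blue, so P[monochromatic] = 2·(1/2)^21 = 2^{1 − 21} = 1/1048576.
By linearity of expectation: E[X] = C(15, 7) · 2^{1 − 21} = 6435 · 1/1048576 = 6435/1048576.
Numerically: E[X] ≈ 0.006137.

E[X] = C(15,7)·2^(1−C(7,2)) = 6435/1048576 ≈ 0.006137.


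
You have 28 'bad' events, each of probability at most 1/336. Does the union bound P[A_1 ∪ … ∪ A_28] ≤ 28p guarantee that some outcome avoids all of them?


Union bound: P[∪_{i=1}^{28} A_i] ≤ Σ_i P[A_i] ≤ 28·p = 28·(1/336) = 1/12.
Numerically: 1/12 ≈ 0.08333.
Is 1/12 < 1? YES.
Since P[∪ A_i] ≤ 1/12 < 1, the complement has P[∩ A_i^c] ≥ 1 − 1/12 = 11/12 > 0, so some outcome avoids every A_i.

28·p = 1/12 ≈ 0.08333; existence CERTIFIED by the union bound.


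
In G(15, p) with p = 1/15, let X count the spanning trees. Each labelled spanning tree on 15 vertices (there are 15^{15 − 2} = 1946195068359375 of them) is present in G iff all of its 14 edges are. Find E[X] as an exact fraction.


K_15 has 15^{15 − 2} = 1946195068359375 labelled spanning trees.
For each such spanning tree H, let X_H = 1 if all 14 edges of H are present in G. Then P[X_H = 1] = p^{14} = (1/15)^{14} = 1/29192926025390625.
By linearity of expectation: E[X] = Σ_H E[X_H] = 1946195068359375 · p^{14} = 1946195068359375 · 1/29192926025390625 = 1/15.
Numerically: E[X] ≈ 0.066667.

E[X] = 1946195068359375 · (1/15)^{14} = 1/15 ≈ 0.066667.


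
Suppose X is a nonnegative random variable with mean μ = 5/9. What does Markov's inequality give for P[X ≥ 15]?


μ = E[X] = 5/9, a = 15.
Markov: P[X ≥ 15] ≤ μ/a = (5/9)/15 = 1/27.
Numerically: ≈ 0.037.
(Since a = 15 > μ = 0.556, the bound 1/27 is < 1 and informative.)

P[X ≥ 15] ≤ 1/27 ≈ 0.037.


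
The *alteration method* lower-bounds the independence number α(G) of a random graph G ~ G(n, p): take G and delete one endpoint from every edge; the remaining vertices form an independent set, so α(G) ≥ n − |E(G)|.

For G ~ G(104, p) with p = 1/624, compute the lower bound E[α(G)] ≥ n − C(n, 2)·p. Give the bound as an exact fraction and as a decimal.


E[|E(G)|] = C(104, 2)·p = 5356 · (1/624) = 103/12.
E[α(G)] ≥ n − E[|E(G)|] = 104 − 103/12 = 1145/12.
Numerically: ≈ 95.41667.
(This is only a lower bound; the true E[α(G)] may be larger.)

E[α(G)] ≥ 1145/12 ≈ 95.41667.


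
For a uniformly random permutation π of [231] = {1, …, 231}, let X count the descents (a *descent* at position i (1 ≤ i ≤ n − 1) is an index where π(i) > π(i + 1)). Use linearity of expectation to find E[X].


Write X = Σ X_I over i = 1, …, 230, with X_I the indicator of one descent.
There are 230 indicators.
For each fixed i, the pair (π(i), π(i+1)) is a uniformly random ordered pair of distinct values from {1, …, 231}; by symmetry P[π(i) > π(i+1)] = 1/2.
By linearity: E[X] = 230 · (1/2) = (231 − 1) · (1/2) = 115 ≈ 115.000000.

E[X] = 115 = 115.000000.


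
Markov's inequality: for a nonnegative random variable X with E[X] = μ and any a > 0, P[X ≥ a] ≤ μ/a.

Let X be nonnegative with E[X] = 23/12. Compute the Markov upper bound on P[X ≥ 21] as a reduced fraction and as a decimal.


μ = E[X] = 23/12, a = 21.
Markov: P[X ≥ 21] ≤ μ/a = (23/12)/21 = 23/252.
Numerically: ≈ 0.091270.
(Since a = 21 > μ = 1.916667, the bound 23/252 is < 1 and informative.)

P[X ≥ 21] ≤ 23/252 ≈ 0.091270.


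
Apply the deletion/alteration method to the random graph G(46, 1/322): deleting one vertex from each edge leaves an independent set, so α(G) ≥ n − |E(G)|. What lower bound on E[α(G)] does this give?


E[|E(G)|] = C(46, 2)·p = 1035 · (1/322) = 45/14.
E[α(G)] ≥ n − E[|E(G)|] = 46 − 45/14 = 599/14.
Numerically: ≈ 42.7857.
(This is only a lower bound; the true E[α(G)] may be larger.)

E[α(G)] ≥ 599/14 ≈ 42.7857.


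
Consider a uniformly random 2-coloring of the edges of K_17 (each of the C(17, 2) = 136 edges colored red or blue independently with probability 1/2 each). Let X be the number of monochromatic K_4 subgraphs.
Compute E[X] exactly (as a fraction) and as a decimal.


Let X = Σ_S X_S over the C(17, 4) = 2380 subsets S of size 4, where X_S = 1 if the K_4 on S is monochromatic.
For a fixed S, the K_4 on S has C(4, 2) = 6 edges. P[all 6 edges red] = (1/2)^6, and likewise for blue, so P[monochromatic] = 2·(1/2)^6 = 2^{1 − 6} = 1/32.
By linearity of expectation: E[X] = C(17, 4) · 2^{1 − 6} = 2380 · 1/32 = 595/8.
Numerically: E[X] ≈ 74.375000.

E[X] = C(17,4)·2^(1−C(4,2)) = 595/8 ≈ 74.375000.


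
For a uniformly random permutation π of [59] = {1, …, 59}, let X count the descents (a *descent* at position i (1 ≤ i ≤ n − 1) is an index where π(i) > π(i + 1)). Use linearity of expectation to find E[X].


Write X = Σ X_I over i = 1, …, 58, with X_I the indicator of one descent.
There are 58 indicators.
For each fixed i, the pair (π(i), π(i+1)) is a uniformly random ordered pair of distinct values from {1, …, 59}; by symmetry P[π(i) > π(i+1)] = 1/2.
By linearity: E[X] = 58 · (1/2) = (59 − 1) · (1/2) = 29 ≈ 29.000000.

E[X] = 29 = 29.000000.


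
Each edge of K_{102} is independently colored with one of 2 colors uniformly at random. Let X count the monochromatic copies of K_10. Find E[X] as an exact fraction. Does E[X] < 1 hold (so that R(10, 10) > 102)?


E[X] = C(102, 10) · 2^{1 − 45} = 21300860967540 · 2^{−44} = 21300860967540/17592186044416.
As a reduced fraction: E[X] = 5325215241885/4398046511104 ≈ 1.211.
Is E[X] < 1? NO.
Since E[X] ≥ 1, the first-moment bound is inconclusive at n = 102; it does NOT by itself certify R(10, 10) > 102.

E[X] = 5325215241885/4398046511104 ≈ 1.211; E[X] ≥ 1; first-moment method inconclusive here.


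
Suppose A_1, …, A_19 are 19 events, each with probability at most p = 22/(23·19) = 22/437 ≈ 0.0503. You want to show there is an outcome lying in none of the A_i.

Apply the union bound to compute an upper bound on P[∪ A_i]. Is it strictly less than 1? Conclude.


Union bound: P[∪_{i=1}^{19} A_i] ≤ Σ_i P[A_i] ≤ 19·p = 19·(22/437) = 22/23.
Numerically: 22/23 ≈ 0.9565.
Is 22/23 < 1? YES.
Since P[∪ A_i] ≤ 22/23 < 1, the complement has P[∩ A_i^c] ≥ 1 − 22/23 = 1/23 > 0, so some outcome avoids every A_i.

19·p = 22/23 ≈ 0.9565; existence CERTIFIED by the union bound.


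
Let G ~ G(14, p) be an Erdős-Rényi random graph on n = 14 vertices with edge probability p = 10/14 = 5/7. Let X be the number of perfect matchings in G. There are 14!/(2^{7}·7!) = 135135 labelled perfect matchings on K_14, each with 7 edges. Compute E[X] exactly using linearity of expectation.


K_14 has 14!/(2^{7}·7!) = 135135 labelled perfect matchings.
For each such perfect matching H, let X_H = 1 if all 7 edges of H are present in G. Then P[X_H = 1] = p^{7} = (5/7)^{7} = 78125/823543.
By linearity: E[X] = Σ_H E[X_H] = 135135 · p^{7} = 135135 · 78125/823543 = 1508203125/117649.
Numerically: E[X] ≈ 1.28e+04.

E[X] = 135135 · (5/7)^{7} = 1508203125/117649 ≈ 1.28e+04.


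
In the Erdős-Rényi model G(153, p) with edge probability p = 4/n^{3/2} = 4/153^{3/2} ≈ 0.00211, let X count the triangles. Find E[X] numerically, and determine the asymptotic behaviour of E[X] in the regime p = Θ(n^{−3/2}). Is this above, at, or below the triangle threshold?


Number of potential triangles: C(153, 3) = 585276.
Each occurs with probability p³ ≈ (0.00211)³ ≈ 9.44210e-09.
By linearity: E[X] = C(153, 3)·p³ ≈ 585276 · 9.44210e-09 ≈ 0.006.
Since α = 3/2 > 1, p = c/n^{3/2} = o(1/n) is below the triangle threshold p ~ 1/n. Asymptotically E[X] ~ (c³/6)·n^{3(1−α)} = (4³/6)·n^{-1.5} → 0, so by Markov's inequality G has no triangles w.h.p.

E[X] ≈ 0.006; in regime p = Θ(1/n^{3/2}) E[X] tends to 0 (below the triangle threshold p ~ 1/n).


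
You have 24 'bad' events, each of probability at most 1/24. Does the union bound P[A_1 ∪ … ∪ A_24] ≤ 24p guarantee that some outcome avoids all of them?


Union bound: P[∪_{i=1}^{24} A_i] ≤ Σ_i P[A_i] ≤ 24·p = 24·(1/24) = 1.
Numerically: 1 ≈ 1.000.
Is 1 < 1? NO.
Since the bound 1 is ≥ 1, the union bound is uninformative here; it does NOT by itself certify existence.

24·p = 1 ≈ 1.000; existence NOT certified by the union bound.


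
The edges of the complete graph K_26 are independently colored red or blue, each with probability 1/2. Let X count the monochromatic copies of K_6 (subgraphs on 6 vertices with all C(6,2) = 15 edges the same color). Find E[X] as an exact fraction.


Let X = Σ_S X_S over the C(26, 6) = 230230 subsets S of size 6, where X_S = 1 if the K_6 on S is monochromatic.
For a fixed S, the K_6 on S has C(6, 2) = 15 edges. P[all 15 edges red] = (1/2)^15, and likewise for blue, so P[monochromatic] = 2·(1/2)^15 = 2^{1 − 15} = 1/16384.
By linearity: E[X] = C(26, 6) · 2^{1 − 15} = 230230 · 1/16384 = 115115/8192.
Numerically: E[X] ≈ 14.052124.

E[X] = C(26,6)·2^(1−C(6,2)) = 115115/8192 ≈ 14.052124.


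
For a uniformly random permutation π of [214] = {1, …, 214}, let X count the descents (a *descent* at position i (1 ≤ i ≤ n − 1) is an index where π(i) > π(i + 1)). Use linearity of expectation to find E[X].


Write X = Σ X_I over i = 1, …, 213, with X_I the indicator of one descent.
There are 213 indicators.
For each fixed i, the pair (π(i), π(i+1)) is a uniformly random ordered pair of distinct values from {1, …, 214}; by symmetry P[π(i) > π(i+1)] = 1/2.
By linearity: E[X] = 213 · (1/2) = (214 − 1) · (1/2) = 213/2 ≈ 106.50000.

E[X] = 213/2 = 106.50000.


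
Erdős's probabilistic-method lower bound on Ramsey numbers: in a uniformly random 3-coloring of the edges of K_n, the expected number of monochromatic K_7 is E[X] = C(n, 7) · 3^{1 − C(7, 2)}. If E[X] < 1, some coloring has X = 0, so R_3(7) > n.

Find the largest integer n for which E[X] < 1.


We need C(n, 7) · 3^{1 − 21} < 1, i.e. C(n, 7) < 3^{21 − 1} = 3486784401.
Check values of n near the boundary:
  n = 76: C(76, 7) = 2186189400; 2186189400 < 3486784401? YES
  n = 77: C(77, 7) = 2404808340; 2404808340 < 3486784401? YES
  n = 78: C(78, 7) = 2641902120; 2641902120 < 3486784401? YES
  n = 79: C(79, 7) = 2898753715; 2898753715 < 3486784401? YES
  n = 80: C(80, 7) = 3176716400; 3176716400 < 3486784401? YES
  n = 81: C(81, 7) = 3477216600; 3477216600 < 3486784401? YES
  n = 82: C(82, 7) = 3801756816; 3801756816 < 3486784401? NO
The largest n with C(n, 7) < 3486784401 is n = 81 (where E[X] = 42928600/43046721 ≈ 0.9972560). Hence R_3(7) > 81, i.e. R_3(7) ≥ 82.

Largest n = 81; hence R_3(7) > 81.


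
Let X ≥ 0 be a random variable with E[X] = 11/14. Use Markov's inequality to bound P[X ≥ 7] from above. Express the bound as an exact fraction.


μ = E[X] = 11/14, a = 7.
Markov: P[X ≥ 7] ≤ μ/a = (11/14)/7 = 11/98.
Numerically: ≈ 0.112245.
(Since a = 7 > μ = 0.785714, the bound 11/98 is < 1 and informative.)

P[X ≥ 7] ≤ 11/98 ≈ 0.112245.


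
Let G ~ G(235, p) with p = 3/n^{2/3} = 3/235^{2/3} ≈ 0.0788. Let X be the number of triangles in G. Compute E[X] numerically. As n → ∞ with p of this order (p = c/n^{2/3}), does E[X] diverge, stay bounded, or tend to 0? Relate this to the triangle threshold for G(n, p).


Number of potential triangles: C(235, 3) = 2135445.
Each occurs with probability p³ ≈ (0.0788)³ ≈ 4.88909e-04.
By linearity: E[X] = C(235, 3)·p³ ≈ 2135445 · 4.88909e-04 ≈ 1044.038.
Since α = 2/3 < 1, p = c/n^{2/3} ≫ 1/n is above the triangle threshold p ~ 1/n. Asymptotically E[X] ~ (c³/6)·n^{3(1−α)} = (3³/6)·n^{1} → ∞; triangles are abundant w.h.p.

E[X] ≈ 1044.038; in regime p = Θ(1/n^{2/3}) E[X] diverges (above the triangle threshold p ~ 1/n).


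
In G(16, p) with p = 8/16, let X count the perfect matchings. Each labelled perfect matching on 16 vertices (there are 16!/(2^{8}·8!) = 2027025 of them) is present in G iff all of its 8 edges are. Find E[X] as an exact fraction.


K_16 has 16!/(2^{8}·8!) = 2027025 labelled perfect matchings.
For each such perfect matching H, let X_H = 1 if all 8 edges of H are present in G. Then P[X_H = 1] = p^{8} = (1/2)^{8} = 1/256.
Summing the indicators: E[X] = Σ_H E[X_H] = 2027025 · p^{8} = 2027025 · 1/256 = 2027025/256.
Numerically: E[X] ≈ 7.92e+03.

E[X] = 2027025 · (1/2)^{8} = 2027025/256 ≈ 7.92e+03.


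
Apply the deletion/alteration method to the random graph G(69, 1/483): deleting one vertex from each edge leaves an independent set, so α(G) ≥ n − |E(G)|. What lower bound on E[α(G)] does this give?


E[|E(G)|] = C(69, 2)·p = 2346 · (1/483) = 34/7.
E[α(G)] ≥ n − E[|E(G)|] = 69 − 34/7 = 449/7.
Numerically: ≈ 64.1429.
(This is only a lower bound; the true E[α(G)] may be larger.)

E[α(G)] ≥ 449/7 ≈ 64.1429.


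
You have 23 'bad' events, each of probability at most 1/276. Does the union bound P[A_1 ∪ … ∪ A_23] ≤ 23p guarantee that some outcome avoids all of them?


Union bound: P[∪_{i=1}^{23} A_i] ≤ Σ_i P[A_i] ≤ 23·p = 23·(1/276) = 1/12.
Numerically: 1/12 ≈ 0.08333.
Is 1/12 < 1? YES.
Since P[∪ A_i] ≤ 1/12 < 1, the complement has P[∩ A_i^c] ≥ 1 − 1/12 = 11/12 > 0, so some outcome avoids every A_i.

23·p = 1/12 ≈ 0.08333; existence CERTIFIED by the union bound.


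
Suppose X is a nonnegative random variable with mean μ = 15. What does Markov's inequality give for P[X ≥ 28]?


μ = E[X] = 15, a = 28.
Markov: P[X ≥ 28] ≤ μ/a = (15)/28 = 15/28.
Numerically: ≈ 0.53571.
(Since a = 28 > μ = 15.00000, the bound 15/28 is < 1 and informative.)

P[X ≥ 28] ≤ 15/28 ≈ 0.53571.


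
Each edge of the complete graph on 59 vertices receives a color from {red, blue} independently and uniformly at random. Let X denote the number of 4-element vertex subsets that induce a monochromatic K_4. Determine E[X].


Let X = Σ_S X_S over the C(59, 4) = 455126 subsets S of size 4, where X_S = 1 if the K_4 on S is monochromatic.
For a fixed S, the K_4 on S has C(4, 2) = 6 edges. P[all 6 edges red] = (1/2)^6, and likewise for blue, so P[monochromatic] = 2·(1/2)^6 = 2^{1 − 6} = 1/32.
Summing: E[X] = C(59, 4) · 2^{1 − 6} = 455126 · 1/32 = 227563/16.
Numerically: E[X] ≈ 14222.6875.

E[X] = C(59,4)·2^(1−C(4,2)) = 227563/16 ≈ 14222.6875.


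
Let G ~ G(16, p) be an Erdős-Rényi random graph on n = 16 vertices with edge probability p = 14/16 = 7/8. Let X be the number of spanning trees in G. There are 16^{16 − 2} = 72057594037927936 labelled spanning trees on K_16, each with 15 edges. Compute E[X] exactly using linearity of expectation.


K_16 has 16^{16 − 2} = 72057594037927936 labelled spanning trees.
For each such spanning tree H, let X_H = 1 if all 15 edges of H are present in G. Then P[X_H = 1] = p^{15} = (7/8)^{15} = 4747561509943/35184372088832.
By linearity: E[X] = Σ_H E[X_H] = 72057594037927936 · p^{15} = 72057594037927936 · 4747561509943/35184372088832 = 9723005972363264.
Numerically: E[X] ≈ 9.723e+15.

E[X] = 72057594037927936 · (7/8)^{15} = 9723005972363264 ≈ 9.723e+15.


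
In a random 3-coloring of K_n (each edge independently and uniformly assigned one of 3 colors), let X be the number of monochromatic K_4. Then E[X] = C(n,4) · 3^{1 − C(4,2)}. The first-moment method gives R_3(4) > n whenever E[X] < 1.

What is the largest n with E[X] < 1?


We need C(n, 4) · 3^{1 − 6} < 1, i.e. C(n, 4) < 3^{6 − 1} = 243.
Check values of n near the boundary:
  n = 9: C(9, 4) = 126; 126 < 243? YES
  n = 10: C(10, 4) = 210; 210 < 243? YES
  n = 11: C(11, 4) = 330; 330 < 243? NO
The largest n with C(n, 4) < 243 is n = 10 (where E[X] = 70/81 ≈ 0.864198). Hence R_3(4) > 10, i.e. R_3(4) ≥ 11.

Largest n = 10; hence R_3(4) > 10.


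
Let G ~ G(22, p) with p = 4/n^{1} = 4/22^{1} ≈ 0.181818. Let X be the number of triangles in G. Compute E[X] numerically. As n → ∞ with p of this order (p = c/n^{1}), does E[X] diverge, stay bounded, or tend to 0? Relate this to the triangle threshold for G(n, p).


Number of potential triangles: C(22, 3) = 1540.
Each occurs with probability p³ ≈ (0.181818)³ ≈ 6.01051841e-03.
By linearity: E[X] = C(22, 3)·p³ ≈ 1540 · 6.01051841e-03 ≈ 9.256198.
Here α = 1, so p = 4/n is exactly at the triangle threshold p ~ 1/n. Asymptotically E[X] → c³/6 = 4³/6 = 32/3 ≈ 10.666667, a bounded constant. In this regime the triangle count is asymptotically Poisson(c³/6).

E[X] ≈ 9.256198; in regime p = Θ(1/n^{1}) E[X] stays bounded (at the triangle threshold p ~ 1/n).


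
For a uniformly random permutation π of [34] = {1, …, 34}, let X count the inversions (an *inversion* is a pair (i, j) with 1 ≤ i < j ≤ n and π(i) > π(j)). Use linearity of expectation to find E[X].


Write X = Σ X_I over the C(34, 2) = 561 pairs i < j, with X_I the indicator of one inversion.
There are 561 indicators.
For each fixed pair i < j, the values π(i) and π(j) are two distinct elements of {1, …, 34} in uniformly random order; by symmetry P[π(i) > π(j)] = 1/2.
By linearity: E[X] = 561 · (1/2) = C(34, 2) · (1/2) = 561/2 = 561/2 ≈ 280.500000.

E[X] = 561/2 = 280.500000.


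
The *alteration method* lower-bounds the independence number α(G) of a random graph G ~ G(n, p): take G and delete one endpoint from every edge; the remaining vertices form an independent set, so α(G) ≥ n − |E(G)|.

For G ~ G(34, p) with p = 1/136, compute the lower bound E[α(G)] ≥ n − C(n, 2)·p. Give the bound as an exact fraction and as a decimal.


E[|E(G)|] = C(34, 2)·p = 561 · (1/136) = 33/8.
E[α(G)] ≥ n − E[|E(G)|] = 34 − 33/8 = 239/8.
Numerically: ≈ 29.875000.
(This is only a lower bound; the true E[α(G)] may be larger.)

E[α(G)] ≥ 239/8 ≈ 29.875000.


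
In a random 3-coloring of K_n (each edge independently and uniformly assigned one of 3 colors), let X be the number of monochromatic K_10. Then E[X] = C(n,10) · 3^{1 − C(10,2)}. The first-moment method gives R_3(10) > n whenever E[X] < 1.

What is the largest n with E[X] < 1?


We need C(n, 10) · 3^{1 − 45} < 1, i.e. C(n, 10) < 3^{45 − 1} = 984770902183611232881.
Check values of n near the boundary:
  n = 568: C(568, 10) = 889446337783744949208; 889446337783744949208 < 984770902183611232881? YES
  n = 569: C(569, 10) = 905357721286137524328; 905357721286137524328 < 984770902183611232881? YES
  n = 570: C(570, 10) = 921524823451961408691; 921524823451961408691 < 984770902183611232881? YES
  n = 571: C(571, 10) = 937951290893172842001; 937951290893172842001 < 984770902183611232881? YES
  n = 572: C(572, 10) = 954640815642161682606; 954640815642161682606 < 984770902183611232881? YES
  n = 573: C(573, 10) = 971597135635805762226; 971597135635805762226 < 984770902183611232881? YES
  n = 574: C(574, 10) = 988824035203816502691; 988824035203816502691 < 984770902183611232881? NO
The largest n with C(n, 10) < 984770902183611232881 is n = 573 (where E[X] = 35985079097622435638/36472996377170786403 ≈ 0.986623). Hence R_3(10) > 573, i.e. R_3(10) ≥ 574.

Largest n = 573; hence R_3(10) > 573.


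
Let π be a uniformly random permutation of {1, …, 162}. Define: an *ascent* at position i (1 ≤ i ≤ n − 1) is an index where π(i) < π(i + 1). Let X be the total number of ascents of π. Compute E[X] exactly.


Write X = Σ X_I over i = 1, …, 161, with X_I the indicator of one ascent.
There are 161 indicators.
For each fixed i, the pair (π(i), π(i+1)) is a uniformly random ordered pair of distinct values from {1, …, 162}; by symmetry P[π(i) < π(i+1)] = 1/2.
By linearity: E[X] = 161 · (1/2) = (162 − 1) · (1/2) = 161/2 ≈ 80.500000.

E[X] = 161/2 = 80.500000.


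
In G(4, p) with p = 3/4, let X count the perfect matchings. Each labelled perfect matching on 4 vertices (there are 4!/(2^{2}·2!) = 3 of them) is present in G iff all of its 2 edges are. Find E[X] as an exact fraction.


K_4 has 4!/(2^{2}·2!) = 3 labelled perfect matchings.
For each such perfect matching H, let X_H = 1 if all 2 edges of H are present in G. Then P[X_H = 1] = p^{2} = (3/4)^{2} = 9/16.
By linearity: E[X] = Σ_H E[X_H] = 3 · p^{2} = 3 · 9/16 = 27/16.
Numerically: E[X] ≈ 1.6875.

E[X] = 3 · (3/4)^{2} = 27/16 ≈ 1.6875.
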